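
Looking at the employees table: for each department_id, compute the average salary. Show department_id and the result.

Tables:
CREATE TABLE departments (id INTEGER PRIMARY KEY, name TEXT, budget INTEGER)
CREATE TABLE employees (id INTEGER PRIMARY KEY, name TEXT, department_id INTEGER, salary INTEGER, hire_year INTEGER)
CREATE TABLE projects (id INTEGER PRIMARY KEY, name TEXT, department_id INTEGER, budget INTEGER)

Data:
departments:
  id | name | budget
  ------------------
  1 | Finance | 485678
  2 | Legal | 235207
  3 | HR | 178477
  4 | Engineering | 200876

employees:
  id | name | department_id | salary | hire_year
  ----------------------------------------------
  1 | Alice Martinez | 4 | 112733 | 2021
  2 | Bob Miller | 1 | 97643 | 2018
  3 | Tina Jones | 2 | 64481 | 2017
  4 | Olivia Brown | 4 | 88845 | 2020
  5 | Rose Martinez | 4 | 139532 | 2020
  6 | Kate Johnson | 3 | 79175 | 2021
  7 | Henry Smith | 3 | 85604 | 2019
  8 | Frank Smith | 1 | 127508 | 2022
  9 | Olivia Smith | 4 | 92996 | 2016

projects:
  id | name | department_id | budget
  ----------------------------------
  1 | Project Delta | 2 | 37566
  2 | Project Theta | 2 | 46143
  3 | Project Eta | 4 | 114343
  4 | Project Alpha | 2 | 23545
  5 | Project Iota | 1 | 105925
SELECT department_id, AVG(salary) AS avg_salary FROM employees GROUP BY department_id

Execution result:
department_id | avg_salary
1 | 112575.50
2 | 64481.00
3 | 82389.50
4 | 108526.50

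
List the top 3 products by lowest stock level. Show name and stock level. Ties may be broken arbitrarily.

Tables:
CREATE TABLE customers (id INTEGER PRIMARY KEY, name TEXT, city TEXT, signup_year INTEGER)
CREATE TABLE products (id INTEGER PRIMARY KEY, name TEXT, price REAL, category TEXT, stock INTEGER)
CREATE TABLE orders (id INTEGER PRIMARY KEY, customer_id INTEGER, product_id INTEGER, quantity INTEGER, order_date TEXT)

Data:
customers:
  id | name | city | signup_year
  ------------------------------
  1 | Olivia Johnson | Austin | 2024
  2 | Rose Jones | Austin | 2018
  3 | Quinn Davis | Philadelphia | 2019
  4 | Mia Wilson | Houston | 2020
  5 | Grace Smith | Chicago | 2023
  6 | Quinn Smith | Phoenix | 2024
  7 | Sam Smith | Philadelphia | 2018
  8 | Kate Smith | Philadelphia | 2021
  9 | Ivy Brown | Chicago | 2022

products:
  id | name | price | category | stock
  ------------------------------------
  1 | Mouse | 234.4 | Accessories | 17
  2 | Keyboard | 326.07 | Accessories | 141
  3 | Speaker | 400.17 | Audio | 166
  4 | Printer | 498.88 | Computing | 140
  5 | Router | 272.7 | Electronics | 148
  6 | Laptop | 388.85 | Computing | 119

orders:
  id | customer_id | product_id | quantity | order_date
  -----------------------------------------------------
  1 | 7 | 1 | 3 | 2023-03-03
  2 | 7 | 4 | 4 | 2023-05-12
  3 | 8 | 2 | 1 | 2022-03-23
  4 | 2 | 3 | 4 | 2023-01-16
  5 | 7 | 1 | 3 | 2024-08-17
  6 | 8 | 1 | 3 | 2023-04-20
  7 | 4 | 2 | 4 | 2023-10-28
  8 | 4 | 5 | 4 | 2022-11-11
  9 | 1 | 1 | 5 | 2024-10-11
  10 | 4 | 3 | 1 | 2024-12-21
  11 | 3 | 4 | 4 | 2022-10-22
SELECT name, stock FROM products ORDER BY stock ASC LIMIT 3

Execution result:
name | stock
Mouse | 17
Laptop | 119
Printer | 140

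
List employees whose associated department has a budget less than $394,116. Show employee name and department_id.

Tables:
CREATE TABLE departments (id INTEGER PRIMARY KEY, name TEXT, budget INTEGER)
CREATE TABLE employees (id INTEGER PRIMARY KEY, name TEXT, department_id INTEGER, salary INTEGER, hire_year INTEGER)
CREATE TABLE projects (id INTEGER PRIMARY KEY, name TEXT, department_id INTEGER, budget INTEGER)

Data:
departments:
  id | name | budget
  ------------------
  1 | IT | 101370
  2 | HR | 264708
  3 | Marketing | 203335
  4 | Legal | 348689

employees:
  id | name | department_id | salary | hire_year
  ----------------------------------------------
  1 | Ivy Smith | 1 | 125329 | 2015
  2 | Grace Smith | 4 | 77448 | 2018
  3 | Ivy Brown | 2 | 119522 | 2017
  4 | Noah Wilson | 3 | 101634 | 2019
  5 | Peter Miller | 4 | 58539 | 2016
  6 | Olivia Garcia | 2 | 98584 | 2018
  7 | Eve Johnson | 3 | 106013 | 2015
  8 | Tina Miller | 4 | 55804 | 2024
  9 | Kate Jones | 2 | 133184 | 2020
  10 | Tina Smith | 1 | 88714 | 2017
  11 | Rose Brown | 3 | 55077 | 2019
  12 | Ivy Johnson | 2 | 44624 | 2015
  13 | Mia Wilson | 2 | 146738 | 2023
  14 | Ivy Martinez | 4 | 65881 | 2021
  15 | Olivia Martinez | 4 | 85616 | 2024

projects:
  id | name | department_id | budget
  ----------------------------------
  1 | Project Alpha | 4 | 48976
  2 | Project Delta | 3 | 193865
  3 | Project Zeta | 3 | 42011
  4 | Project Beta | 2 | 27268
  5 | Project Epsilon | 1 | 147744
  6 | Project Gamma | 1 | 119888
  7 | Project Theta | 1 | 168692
SELECT name, department_id FROM employees WHERE department_id IN (SELECT id FROM departments WHERE budget < 394116)

Execution result:
name | department_id
Ivy Smith | 1
Grace Smith | 4
Ivy Brown | 2
Noah Wilson | 3
Peter Miller | 4
Olivia Garcia | 2
Eve Johnson | 3
Tina Miller | 4
Kate Jones | 2
Tina Smith | 1
Rose Brown | 3
Ivy Johnson | 2
Mia Wilson | 2
Ivy Martinez | 4
Olivia Martinez | 4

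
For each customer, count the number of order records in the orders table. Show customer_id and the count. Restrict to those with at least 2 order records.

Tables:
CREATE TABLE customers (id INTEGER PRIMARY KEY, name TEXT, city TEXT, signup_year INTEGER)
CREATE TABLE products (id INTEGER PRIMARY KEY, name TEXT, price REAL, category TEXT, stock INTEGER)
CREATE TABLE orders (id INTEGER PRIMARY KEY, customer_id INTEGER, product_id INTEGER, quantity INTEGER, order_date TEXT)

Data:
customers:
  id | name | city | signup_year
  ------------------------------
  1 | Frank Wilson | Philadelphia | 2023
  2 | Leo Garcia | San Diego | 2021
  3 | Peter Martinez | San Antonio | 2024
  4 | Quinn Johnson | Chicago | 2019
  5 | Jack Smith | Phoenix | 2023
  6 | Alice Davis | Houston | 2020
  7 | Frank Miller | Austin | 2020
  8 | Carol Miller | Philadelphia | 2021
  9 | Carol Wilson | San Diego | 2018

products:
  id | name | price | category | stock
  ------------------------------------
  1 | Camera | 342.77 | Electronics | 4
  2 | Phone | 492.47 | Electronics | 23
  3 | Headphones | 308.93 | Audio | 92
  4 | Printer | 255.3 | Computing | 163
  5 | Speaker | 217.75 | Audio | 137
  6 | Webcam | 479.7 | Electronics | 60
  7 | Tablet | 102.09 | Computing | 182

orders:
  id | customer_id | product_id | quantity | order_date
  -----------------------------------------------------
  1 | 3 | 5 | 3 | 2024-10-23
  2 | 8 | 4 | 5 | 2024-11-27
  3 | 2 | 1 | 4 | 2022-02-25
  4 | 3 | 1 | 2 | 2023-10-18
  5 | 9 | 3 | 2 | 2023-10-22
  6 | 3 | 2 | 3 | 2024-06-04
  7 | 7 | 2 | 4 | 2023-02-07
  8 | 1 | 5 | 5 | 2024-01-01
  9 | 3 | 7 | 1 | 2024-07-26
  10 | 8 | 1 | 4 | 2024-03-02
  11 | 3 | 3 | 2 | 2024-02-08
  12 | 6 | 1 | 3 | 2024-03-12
SELECT customer_id, COUNT(*) AS order_count FROM orders GROUP BY customer_id HAVING COUNT(*) >= 2

Execution result:
customer_id | order_count
3 | 5
8 | 2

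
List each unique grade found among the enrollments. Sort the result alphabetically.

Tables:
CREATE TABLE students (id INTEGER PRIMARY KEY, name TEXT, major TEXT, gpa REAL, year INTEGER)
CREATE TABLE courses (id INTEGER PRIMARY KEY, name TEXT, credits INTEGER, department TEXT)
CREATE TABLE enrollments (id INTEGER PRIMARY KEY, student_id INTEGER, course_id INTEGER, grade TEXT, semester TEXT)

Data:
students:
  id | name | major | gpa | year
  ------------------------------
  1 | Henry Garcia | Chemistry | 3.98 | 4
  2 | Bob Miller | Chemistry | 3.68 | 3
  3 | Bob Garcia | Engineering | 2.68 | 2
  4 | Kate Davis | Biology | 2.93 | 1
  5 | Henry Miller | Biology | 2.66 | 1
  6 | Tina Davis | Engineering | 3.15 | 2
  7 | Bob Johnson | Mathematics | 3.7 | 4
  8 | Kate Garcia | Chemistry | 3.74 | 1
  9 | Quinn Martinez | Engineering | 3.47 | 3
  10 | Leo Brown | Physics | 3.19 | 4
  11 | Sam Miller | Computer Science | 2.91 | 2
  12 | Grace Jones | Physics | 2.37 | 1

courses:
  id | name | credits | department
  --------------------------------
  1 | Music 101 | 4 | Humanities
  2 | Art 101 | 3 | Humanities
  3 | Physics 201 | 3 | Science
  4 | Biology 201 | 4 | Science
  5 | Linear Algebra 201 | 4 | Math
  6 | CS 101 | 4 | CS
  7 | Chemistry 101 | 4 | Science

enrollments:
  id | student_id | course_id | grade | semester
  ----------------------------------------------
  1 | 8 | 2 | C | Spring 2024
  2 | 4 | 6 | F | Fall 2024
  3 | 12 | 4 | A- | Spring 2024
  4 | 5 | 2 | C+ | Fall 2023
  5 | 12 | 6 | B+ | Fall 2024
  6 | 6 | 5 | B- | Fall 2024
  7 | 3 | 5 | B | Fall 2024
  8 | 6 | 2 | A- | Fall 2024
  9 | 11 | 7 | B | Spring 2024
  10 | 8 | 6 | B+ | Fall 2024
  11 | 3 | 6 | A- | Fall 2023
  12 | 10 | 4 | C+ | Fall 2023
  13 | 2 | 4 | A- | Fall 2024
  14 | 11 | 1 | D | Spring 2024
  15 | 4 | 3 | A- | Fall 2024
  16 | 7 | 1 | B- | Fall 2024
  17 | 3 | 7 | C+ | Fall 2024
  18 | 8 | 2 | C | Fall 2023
SELECT DISTINCT grade FROM enrollments ORDER BY grade

Execution result:
grade
A-
B
B+
B-
C
C+
D
F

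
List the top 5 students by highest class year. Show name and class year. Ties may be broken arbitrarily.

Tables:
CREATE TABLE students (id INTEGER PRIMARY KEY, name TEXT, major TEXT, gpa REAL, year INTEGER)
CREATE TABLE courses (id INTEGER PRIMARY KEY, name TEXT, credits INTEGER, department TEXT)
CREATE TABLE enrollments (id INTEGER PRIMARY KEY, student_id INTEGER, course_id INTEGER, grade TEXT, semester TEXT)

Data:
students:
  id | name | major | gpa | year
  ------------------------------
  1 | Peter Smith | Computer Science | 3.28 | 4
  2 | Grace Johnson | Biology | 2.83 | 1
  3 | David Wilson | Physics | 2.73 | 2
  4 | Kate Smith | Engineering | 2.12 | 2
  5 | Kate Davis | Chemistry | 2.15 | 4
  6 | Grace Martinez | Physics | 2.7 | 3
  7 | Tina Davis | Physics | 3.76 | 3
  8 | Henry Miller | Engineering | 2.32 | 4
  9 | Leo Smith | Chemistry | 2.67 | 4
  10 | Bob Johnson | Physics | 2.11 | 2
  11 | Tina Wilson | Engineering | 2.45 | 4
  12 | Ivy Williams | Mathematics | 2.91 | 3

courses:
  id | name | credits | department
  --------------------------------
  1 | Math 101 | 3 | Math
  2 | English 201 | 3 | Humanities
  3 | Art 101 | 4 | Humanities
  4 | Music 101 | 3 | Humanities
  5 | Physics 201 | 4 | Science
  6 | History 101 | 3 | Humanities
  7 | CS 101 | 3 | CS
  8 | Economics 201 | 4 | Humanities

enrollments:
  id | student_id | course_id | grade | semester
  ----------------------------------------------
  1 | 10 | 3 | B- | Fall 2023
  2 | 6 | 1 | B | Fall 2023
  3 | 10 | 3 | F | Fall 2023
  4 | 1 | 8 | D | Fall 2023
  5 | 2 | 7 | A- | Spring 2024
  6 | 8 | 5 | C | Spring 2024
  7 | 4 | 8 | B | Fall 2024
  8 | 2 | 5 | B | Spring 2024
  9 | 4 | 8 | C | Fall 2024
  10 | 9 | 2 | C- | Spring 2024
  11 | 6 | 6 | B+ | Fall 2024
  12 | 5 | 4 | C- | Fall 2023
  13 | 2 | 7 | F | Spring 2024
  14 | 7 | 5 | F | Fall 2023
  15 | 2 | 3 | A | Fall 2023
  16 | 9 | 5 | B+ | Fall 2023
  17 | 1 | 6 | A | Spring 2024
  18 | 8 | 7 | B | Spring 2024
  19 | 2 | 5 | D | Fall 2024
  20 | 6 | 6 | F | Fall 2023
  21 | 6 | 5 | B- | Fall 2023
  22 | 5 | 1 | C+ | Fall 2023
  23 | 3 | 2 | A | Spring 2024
SELECT name, year FROM students ORDER BY year DESC LIMIT 5

Execution result:
name | year
Peter Smith | 4
Kate Davis | 4
Henry Miller | 4
Leo Smith | 4
Tina Wilson | 4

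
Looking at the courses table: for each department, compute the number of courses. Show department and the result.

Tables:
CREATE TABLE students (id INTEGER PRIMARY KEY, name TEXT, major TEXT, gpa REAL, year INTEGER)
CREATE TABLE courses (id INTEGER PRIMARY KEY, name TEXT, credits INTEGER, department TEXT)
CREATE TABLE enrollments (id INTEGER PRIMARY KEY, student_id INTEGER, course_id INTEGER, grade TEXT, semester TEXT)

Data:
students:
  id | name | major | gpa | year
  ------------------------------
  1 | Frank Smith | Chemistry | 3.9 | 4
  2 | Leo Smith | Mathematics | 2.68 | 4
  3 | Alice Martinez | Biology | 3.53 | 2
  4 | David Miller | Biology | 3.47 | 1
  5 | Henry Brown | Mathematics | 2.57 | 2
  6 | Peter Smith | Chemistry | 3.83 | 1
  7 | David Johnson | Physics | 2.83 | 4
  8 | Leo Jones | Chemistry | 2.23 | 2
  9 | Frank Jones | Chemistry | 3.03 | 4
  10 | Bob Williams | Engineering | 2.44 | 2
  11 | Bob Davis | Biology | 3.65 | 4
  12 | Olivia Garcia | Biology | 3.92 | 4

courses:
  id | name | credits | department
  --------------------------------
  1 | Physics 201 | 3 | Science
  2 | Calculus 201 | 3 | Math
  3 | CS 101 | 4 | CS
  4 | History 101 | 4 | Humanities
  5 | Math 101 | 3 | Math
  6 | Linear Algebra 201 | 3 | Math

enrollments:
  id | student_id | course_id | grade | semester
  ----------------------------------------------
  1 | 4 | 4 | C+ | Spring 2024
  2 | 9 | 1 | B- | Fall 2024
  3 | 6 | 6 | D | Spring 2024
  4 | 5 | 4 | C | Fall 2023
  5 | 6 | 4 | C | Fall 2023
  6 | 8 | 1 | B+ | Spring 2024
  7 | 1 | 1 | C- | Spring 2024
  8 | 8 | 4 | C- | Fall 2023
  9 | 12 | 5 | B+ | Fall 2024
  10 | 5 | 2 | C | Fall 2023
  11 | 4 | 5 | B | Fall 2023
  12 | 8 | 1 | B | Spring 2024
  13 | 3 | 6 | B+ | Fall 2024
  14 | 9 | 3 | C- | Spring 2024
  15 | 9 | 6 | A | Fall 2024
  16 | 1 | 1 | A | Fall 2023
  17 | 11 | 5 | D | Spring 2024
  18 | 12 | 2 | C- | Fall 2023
SELECT department, COUNT(*) AS n FROM courses GROUP BY department

Execution result:
department | n
CS | 1
Humanities | 1
Math | 3
Science | 1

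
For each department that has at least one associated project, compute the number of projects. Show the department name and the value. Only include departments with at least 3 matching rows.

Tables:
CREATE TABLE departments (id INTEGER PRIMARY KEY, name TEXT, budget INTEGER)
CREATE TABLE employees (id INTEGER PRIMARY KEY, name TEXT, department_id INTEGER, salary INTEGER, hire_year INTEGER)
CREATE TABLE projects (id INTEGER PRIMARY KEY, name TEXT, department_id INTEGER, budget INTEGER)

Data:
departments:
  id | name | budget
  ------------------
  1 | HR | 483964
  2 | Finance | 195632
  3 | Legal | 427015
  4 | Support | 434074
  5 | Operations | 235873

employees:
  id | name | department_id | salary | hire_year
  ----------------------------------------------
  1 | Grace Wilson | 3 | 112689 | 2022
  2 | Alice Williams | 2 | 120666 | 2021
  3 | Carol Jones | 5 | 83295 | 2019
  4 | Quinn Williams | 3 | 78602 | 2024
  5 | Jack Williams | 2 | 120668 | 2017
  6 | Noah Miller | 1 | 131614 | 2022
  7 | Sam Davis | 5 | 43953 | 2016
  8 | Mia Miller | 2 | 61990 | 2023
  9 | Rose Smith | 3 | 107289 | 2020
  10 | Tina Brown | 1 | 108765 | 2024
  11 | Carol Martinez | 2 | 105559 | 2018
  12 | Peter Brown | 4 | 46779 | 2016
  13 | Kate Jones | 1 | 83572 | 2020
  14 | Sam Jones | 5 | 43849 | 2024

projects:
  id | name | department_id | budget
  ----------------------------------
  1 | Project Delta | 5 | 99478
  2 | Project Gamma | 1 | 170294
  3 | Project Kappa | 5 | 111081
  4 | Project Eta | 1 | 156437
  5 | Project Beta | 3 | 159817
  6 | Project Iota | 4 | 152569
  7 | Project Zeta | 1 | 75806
SELECT p.name, COUNT(*) AS n FROM projects c JOIN departments p ON c.department_id = p.id GROUP BY p.id, p.name HAVING COUNT(*) >= 3

Execution result:
name | n
HR | 3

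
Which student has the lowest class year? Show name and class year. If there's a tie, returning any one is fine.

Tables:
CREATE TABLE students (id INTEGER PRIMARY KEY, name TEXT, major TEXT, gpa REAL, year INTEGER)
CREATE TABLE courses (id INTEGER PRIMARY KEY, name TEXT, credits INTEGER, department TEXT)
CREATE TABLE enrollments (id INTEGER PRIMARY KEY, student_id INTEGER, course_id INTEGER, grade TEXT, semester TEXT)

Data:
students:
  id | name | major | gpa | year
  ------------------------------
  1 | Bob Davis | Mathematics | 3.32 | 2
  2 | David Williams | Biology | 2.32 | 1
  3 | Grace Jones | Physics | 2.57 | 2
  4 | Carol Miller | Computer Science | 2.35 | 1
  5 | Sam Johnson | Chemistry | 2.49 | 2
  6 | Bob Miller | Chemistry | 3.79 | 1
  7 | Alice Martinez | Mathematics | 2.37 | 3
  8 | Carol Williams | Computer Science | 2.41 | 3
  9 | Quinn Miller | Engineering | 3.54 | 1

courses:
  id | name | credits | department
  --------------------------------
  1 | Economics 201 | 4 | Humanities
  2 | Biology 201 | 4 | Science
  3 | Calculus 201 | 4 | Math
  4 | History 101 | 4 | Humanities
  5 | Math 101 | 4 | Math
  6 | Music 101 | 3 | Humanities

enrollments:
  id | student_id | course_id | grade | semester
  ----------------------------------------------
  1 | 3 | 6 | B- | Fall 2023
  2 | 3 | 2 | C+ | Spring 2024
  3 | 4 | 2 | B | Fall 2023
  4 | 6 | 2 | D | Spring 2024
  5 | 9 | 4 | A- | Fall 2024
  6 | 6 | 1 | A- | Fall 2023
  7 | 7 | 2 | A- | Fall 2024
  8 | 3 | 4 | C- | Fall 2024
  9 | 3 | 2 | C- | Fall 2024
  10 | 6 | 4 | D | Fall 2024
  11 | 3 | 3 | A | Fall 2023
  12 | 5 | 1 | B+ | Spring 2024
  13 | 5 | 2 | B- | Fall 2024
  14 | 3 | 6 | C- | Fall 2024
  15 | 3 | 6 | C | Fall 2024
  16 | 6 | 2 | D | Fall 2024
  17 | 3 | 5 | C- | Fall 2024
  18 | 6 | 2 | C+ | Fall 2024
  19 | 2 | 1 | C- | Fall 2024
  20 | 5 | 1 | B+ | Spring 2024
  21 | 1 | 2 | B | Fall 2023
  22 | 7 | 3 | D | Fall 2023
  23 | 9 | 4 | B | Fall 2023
SELECT name, year FROM students ORDER BY year ASC LIMIT 1

Execution result:
name | year
David Williams | 1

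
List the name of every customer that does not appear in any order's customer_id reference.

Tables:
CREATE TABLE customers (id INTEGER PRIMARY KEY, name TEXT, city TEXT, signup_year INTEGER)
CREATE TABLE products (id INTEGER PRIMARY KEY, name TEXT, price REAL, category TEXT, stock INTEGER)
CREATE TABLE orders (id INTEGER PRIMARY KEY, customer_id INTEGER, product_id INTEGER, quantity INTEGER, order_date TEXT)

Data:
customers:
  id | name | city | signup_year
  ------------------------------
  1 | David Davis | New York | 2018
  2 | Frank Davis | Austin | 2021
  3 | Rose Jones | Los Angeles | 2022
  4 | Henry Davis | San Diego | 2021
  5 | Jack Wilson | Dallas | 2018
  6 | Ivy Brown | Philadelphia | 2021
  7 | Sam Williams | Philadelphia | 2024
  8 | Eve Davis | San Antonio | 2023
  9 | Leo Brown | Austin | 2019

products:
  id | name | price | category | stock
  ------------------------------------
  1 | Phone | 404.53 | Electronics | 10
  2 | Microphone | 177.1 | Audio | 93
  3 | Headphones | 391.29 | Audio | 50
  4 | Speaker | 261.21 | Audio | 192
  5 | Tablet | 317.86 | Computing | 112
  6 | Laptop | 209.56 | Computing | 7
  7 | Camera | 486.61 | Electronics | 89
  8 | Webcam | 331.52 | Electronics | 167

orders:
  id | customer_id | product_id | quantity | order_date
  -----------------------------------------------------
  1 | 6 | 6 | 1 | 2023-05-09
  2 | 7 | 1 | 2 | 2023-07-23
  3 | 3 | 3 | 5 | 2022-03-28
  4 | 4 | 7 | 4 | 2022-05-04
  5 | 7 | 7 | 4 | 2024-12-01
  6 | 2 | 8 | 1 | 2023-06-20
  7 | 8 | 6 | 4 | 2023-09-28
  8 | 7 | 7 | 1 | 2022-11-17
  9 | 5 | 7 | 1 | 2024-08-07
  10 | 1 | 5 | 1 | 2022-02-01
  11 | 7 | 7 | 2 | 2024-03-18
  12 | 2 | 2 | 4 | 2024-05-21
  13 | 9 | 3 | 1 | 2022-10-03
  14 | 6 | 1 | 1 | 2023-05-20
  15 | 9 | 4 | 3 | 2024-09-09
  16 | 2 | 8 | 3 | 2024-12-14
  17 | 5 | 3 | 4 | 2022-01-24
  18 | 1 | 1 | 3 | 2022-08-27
SELECT p.name FROM customers p LEFT JOIN orders c ON c.customer_id = p.id WHERE c.id IS NULL

Execution result:
(no rows)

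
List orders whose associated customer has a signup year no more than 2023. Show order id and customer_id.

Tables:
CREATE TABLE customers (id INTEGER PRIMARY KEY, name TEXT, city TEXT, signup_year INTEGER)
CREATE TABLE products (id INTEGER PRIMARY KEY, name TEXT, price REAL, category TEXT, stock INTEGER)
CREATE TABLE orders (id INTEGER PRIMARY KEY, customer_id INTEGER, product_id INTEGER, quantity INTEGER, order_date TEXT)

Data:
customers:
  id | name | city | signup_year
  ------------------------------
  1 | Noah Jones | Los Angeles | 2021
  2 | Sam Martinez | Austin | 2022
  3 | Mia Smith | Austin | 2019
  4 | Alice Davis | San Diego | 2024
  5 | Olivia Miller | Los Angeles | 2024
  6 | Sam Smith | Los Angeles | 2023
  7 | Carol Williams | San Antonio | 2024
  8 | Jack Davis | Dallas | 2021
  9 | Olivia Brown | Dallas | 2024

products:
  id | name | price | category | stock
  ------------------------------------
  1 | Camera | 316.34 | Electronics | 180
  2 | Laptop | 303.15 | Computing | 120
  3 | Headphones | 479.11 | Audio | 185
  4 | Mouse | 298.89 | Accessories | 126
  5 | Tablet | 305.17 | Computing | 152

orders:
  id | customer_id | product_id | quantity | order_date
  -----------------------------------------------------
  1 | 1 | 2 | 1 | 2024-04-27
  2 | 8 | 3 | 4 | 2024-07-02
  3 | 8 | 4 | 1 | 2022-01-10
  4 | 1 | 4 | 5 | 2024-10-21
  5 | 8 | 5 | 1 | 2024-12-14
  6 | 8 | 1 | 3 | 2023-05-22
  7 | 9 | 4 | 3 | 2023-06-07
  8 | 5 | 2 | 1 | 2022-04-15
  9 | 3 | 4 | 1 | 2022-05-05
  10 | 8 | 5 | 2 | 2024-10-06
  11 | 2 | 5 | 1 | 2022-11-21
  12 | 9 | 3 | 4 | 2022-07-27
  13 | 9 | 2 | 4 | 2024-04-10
SELECT id, customer_id FROM orders WHERE customer_id IN (SELECT id FROM customers WHERE signup_year <= 2023)

Execution result:
id | customer_id
1 | 1
2 | 8
3 | 8
4 | 1
5 | 8
6 | 8
9 | 3
10 | 8
11 | 2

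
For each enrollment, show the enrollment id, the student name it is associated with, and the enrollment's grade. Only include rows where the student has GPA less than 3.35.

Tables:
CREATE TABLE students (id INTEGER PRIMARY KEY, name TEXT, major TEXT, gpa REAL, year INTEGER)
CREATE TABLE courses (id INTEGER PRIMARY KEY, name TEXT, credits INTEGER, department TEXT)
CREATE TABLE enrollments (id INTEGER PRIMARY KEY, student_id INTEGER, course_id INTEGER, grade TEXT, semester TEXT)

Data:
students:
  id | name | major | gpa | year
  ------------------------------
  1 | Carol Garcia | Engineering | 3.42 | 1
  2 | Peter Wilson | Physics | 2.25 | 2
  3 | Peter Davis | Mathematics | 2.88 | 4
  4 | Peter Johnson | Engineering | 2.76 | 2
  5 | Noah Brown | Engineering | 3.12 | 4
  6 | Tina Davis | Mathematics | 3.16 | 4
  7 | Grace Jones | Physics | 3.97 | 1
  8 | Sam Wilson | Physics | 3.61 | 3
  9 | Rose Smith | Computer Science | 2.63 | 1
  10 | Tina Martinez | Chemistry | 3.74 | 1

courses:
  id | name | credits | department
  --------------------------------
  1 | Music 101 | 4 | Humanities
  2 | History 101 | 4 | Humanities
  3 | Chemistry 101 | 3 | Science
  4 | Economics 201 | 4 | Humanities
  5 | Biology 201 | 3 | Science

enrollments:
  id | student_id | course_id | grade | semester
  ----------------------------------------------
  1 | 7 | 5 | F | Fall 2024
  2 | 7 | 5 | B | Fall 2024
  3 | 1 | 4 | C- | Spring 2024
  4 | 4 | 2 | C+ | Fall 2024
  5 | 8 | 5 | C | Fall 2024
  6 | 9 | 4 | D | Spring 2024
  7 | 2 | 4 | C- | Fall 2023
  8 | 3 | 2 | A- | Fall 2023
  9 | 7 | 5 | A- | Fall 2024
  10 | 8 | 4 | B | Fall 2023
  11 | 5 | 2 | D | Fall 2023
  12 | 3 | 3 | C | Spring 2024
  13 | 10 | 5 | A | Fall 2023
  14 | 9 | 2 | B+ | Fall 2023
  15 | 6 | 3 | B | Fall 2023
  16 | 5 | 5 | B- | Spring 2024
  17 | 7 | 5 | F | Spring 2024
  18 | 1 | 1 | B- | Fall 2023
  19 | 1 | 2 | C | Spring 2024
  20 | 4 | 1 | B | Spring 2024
SELECT c.id, p.name AS student, c.grade FROM enrollments c JOIN students p ON c.student_id = p.id WHERE p.gpa < 3.35

Execution result:
id | student | grade
4 | Peter Johnson | C+
6 | Rose Smith | D
7 | Peter Wilson | C-
8 | Peter Davis | A-
11 | Noah Brown | D
12 | Peter Davis | C
14 | Rose Smith | B+
15 | Tina Davis | B
16 | Noah Brown | B-
20 | Peter Johnson | B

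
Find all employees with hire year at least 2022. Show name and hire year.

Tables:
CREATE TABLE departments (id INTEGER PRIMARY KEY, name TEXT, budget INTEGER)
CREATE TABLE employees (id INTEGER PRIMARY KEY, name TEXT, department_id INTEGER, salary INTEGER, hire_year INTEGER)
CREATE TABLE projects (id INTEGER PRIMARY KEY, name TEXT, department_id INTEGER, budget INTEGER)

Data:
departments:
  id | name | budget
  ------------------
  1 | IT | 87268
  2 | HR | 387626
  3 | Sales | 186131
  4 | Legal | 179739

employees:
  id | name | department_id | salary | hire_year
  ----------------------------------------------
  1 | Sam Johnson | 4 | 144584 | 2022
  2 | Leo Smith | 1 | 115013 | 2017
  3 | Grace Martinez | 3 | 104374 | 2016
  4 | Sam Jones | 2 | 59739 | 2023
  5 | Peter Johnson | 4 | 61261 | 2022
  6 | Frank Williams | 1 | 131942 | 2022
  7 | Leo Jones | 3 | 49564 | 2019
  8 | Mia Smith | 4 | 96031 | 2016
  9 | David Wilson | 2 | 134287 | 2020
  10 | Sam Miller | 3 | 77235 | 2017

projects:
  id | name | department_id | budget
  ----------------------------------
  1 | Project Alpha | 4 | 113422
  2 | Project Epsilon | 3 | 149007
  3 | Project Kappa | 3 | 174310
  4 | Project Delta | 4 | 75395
SELECT name, hire_year FROM employees WHERE hire_year >= 2022

Execution result:
name | hire_year
Sam Johnson | 2022
Sam Jones | 2023
Peter Johnson | 2022
Frank Williams | 2022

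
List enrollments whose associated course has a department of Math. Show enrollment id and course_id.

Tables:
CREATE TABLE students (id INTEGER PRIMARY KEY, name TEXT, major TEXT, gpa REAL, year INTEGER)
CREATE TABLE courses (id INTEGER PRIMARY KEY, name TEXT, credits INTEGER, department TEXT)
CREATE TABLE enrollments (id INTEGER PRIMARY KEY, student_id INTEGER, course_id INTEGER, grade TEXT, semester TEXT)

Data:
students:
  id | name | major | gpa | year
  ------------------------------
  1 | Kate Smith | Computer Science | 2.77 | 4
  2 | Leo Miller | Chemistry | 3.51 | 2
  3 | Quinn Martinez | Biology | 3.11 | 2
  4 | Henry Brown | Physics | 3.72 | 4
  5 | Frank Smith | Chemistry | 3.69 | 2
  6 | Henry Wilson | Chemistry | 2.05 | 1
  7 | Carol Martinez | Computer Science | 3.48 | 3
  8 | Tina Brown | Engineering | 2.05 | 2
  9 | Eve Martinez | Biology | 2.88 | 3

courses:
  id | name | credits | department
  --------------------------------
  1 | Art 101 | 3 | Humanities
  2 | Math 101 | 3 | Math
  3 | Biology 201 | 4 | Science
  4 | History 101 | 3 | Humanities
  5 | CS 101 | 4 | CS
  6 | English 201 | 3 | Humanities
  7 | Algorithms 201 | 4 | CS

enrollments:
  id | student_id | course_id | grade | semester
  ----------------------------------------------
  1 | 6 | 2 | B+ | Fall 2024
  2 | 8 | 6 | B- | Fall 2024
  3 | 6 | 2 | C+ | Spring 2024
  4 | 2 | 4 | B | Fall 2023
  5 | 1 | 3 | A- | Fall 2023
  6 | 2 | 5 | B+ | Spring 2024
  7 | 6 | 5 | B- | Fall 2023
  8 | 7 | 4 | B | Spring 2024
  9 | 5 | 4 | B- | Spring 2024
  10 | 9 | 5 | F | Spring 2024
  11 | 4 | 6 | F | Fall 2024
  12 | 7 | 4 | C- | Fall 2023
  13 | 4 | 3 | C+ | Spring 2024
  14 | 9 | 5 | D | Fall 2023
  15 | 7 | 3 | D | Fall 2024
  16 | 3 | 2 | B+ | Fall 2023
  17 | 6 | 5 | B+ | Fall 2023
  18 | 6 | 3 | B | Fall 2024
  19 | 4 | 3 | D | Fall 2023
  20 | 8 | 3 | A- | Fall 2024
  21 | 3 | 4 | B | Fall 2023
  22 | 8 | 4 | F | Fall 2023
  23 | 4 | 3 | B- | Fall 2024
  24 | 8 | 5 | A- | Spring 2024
SELECT id, course_id FROM enrollments WHERE course_id IN (SELECT id FROM courses WHERE department = 'Math')

Execution result:
id | course_id
1 | 2
3 | 2
16 | 2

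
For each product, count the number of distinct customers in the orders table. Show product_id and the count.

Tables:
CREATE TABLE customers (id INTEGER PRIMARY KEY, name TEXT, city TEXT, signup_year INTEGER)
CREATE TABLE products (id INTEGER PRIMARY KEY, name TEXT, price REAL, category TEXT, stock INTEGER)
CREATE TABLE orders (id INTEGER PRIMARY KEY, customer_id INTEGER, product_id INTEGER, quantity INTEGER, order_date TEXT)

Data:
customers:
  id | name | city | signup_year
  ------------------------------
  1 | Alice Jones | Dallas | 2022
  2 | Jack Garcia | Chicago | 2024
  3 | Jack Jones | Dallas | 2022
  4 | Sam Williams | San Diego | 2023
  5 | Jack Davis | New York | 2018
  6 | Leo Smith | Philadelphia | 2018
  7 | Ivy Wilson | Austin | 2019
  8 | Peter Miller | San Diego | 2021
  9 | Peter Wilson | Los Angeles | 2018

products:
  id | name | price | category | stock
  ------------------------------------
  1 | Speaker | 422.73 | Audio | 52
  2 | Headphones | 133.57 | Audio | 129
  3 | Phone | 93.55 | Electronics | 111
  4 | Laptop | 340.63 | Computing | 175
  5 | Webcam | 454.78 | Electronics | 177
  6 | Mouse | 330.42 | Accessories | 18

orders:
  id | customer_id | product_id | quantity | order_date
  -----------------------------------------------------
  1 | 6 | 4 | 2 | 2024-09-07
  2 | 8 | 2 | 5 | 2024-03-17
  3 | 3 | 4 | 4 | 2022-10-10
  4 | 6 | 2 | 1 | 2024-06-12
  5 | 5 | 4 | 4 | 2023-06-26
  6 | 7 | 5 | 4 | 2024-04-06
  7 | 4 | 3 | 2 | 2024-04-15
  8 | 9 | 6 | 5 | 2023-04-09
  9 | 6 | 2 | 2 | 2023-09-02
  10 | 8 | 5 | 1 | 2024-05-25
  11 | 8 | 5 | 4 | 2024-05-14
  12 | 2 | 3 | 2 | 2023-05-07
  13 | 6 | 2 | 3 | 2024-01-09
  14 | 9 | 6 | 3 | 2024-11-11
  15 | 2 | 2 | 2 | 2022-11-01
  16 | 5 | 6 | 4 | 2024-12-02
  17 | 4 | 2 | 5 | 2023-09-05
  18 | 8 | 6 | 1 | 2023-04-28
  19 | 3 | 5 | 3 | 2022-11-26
SELECT product_id, COUNT(DISTINCT customer_id) AS distinct_customer_count FROM orders GROUP BY product_id

Execution result:
product_id | distinct_customer_count
2 | 4
3 | 2
4 | 3
5 | 3
6 | 3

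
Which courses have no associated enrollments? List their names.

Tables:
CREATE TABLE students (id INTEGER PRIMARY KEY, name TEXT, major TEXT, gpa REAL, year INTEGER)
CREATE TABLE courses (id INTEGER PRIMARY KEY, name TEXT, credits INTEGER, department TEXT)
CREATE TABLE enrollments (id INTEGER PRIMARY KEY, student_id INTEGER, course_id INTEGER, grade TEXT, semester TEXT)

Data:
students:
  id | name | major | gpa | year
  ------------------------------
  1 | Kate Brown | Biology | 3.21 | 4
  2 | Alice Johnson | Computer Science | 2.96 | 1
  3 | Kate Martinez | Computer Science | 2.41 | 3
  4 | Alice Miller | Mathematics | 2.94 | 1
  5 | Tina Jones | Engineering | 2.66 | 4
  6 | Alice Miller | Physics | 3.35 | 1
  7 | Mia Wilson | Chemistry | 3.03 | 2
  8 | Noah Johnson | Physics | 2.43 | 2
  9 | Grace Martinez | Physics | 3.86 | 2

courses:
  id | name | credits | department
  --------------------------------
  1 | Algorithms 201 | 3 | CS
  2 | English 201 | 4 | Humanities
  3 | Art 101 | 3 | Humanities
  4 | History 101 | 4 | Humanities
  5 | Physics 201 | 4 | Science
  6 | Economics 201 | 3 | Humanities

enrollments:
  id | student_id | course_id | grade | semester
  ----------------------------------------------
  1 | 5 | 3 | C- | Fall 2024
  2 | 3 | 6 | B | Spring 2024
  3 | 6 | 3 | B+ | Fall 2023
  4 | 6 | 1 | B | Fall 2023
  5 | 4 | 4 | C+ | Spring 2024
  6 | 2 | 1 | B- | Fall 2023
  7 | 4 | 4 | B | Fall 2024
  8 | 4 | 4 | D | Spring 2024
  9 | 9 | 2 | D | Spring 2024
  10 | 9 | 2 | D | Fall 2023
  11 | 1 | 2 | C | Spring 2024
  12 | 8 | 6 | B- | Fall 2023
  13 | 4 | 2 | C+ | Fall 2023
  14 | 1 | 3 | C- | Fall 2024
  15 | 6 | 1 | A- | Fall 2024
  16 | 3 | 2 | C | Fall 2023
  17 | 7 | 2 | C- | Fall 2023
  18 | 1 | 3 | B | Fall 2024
SELECT p.name FROM courses p LEFT JOIN enrollments c ON c.course_id = p.id WHERE c.id IS NULL

Execution result:
Physics 201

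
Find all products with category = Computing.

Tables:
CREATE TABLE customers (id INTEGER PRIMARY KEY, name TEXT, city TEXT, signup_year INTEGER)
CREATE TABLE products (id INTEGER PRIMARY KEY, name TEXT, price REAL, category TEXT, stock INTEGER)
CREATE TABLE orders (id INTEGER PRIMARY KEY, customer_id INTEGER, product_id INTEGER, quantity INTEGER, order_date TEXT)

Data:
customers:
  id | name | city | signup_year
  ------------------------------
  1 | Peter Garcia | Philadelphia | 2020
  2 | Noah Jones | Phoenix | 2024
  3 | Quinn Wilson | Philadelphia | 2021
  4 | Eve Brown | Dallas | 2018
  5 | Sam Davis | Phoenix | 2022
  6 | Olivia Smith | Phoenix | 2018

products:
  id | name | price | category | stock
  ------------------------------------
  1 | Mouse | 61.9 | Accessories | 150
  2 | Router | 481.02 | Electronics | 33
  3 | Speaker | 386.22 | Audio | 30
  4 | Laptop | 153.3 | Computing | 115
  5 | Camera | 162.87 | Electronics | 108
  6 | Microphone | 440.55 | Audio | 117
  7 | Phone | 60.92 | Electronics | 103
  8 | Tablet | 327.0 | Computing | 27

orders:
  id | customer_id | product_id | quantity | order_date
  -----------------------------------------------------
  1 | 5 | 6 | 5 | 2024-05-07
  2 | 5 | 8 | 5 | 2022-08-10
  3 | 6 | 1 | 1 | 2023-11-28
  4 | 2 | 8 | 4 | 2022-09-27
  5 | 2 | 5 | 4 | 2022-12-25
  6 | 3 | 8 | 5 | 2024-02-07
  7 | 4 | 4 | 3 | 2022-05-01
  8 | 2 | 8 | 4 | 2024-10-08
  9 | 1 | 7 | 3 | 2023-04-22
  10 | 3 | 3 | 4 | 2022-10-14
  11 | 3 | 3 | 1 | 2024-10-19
SELECT name, category FROM products WHERE category = 'Computing'

Execution result:
name | category
Laptop | Computing
Tablet | Computing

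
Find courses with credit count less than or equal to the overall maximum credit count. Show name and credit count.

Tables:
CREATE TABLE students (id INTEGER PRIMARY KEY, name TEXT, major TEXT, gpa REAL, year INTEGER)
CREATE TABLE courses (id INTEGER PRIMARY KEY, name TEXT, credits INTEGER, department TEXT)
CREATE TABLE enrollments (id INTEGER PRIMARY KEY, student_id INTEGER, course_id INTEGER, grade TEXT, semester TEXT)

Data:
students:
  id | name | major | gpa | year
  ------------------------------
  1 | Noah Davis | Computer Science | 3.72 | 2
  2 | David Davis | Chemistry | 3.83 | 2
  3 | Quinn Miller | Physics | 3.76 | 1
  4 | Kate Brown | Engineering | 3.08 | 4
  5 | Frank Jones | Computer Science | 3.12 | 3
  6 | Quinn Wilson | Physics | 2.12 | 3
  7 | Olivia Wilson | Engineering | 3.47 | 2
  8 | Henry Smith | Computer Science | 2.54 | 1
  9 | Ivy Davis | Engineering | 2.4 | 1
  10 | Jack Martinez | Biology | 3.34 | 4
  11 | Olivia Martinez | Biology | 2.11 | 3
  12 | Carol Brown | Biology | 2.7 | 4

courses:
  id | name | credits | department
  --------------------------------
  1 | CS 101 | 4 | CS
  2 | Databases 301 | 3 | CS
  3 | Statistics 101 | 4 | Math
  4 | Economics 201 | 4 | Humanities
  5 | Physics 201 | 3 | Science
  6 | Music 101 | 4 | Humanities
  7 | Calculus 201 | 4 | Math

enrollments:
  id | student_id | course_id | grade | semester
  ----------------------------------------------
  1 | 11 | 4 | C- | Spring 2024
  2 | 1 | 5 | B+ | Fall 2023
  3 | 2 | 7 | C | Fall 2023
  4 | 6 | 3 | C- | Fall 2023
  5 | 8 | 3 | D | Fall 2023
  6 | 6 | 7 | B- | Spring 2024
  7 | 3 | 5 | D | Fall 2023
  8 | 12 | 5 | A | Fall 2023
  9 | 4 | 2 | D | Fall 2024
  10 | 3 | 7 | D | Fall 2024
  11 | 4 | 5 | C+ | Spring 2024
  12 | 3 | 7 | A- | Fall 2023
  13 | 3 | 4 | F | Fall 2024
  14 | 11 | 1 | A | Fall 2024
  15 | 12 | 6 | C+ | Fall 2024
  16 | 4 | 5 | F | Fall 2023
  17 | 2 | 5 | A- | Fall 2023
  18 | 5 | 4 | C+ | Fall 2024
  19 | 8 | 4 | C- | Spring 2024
SELECT name, credits FROM courses WHERE credits <= (SELECT MAX(credits) FROM courses)

Execution result:
name | credits
CS 101 | 4
Databases 301 | 3
Statistics 101 | 4
Economics 201 | 4
Physics 201 | 3
Music 101 | 4
Calculus 201 | 4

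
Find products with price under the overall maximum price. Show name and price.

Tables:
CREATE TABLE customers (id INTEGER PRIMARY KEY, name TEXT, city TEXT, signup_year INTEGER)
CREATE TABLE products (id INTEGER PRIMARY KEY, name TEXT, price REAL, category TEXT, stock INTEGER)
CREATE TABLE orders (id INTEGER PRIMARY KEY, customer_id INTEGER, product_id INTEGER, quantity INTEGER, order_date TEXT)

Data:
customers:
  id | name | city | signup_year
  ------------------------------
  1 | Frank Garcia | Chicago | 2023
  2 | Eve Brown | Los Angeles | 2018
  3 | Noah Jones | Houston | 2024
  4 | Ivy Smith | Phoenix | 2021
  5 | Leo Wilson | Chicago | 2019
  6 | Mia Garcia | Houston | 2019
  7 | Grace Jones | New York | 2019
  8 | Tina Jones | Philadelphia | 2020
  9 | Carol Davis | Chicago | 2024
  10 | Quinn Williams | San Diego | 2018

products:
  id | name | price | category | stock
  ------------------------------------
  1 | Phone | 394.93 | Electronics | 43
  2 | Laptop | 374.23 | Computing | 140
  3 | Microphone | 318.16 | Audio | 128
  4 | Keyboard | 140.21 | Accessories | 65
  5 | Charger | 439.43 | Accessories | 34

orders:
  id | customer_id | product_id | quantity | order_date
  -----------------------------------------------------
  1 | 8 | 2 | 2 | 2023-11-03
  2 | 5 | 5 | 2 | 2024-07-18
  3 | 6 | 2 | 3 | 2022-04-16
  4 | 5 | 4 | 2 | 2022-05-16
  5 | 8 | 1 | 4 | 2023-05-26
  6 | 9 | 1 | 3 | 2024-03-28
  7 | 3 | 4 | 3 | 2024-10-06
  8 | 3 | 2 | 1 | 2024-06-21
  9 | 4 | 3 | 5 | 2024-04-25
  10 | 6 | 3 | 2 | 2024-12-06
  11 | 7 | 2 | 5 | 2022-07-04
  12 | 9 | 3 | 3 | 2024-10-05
SELECT name, price FROM products WHERE price < (SELECT MAX(price) FROM products)

Execution result:
name | price
Phone | 394.93
Laptop | 374.23
Microphone | 318.16
Keyboard | 140.21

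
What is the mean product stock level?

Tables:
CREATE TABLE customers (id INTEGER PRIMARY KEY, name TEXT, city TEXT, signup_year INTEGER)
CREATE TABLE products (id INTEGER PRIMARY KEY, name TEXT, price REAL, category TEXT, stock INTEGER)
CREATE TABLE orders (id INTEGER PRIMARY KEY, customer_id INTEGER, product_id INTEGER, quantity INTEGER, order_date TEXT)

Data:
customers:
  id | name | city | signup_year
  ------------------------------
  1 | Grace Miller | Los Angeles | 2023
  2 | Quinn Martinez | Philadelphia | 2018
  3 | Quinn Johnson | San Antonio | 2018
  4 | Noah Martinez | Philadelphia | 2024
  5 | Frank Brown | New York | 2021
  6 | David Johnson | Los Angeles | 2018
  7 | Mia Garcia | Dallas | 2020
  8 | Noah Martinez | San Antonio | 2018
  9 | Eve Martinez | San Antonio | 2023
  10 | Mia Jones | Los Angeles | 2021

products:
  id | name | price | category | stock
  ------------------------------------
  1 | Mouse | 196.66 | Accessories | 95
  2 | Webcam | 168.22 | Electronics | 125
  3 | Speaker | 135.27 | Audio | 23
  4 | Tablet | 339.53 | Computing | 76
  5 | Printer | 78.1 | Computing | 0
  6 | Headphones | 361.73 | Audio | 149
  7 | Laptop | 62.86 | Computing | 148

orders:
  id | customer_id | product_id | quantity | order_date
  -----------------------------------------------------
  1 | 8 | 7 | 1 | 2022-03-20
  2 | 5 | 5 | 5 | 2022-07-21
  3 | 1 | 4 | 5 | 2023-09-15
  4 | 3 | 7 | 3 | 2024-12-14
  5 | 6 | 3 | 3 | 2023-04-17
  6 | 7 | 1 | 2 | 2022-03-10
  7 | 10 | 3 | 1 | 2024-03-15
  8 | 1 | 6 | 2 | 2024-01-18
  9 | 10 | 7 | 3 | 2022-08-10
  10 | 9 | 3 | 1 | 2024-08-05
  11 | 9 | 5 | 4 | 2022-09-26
SELECT AVG(stock) FROM products

Execution result:
88.00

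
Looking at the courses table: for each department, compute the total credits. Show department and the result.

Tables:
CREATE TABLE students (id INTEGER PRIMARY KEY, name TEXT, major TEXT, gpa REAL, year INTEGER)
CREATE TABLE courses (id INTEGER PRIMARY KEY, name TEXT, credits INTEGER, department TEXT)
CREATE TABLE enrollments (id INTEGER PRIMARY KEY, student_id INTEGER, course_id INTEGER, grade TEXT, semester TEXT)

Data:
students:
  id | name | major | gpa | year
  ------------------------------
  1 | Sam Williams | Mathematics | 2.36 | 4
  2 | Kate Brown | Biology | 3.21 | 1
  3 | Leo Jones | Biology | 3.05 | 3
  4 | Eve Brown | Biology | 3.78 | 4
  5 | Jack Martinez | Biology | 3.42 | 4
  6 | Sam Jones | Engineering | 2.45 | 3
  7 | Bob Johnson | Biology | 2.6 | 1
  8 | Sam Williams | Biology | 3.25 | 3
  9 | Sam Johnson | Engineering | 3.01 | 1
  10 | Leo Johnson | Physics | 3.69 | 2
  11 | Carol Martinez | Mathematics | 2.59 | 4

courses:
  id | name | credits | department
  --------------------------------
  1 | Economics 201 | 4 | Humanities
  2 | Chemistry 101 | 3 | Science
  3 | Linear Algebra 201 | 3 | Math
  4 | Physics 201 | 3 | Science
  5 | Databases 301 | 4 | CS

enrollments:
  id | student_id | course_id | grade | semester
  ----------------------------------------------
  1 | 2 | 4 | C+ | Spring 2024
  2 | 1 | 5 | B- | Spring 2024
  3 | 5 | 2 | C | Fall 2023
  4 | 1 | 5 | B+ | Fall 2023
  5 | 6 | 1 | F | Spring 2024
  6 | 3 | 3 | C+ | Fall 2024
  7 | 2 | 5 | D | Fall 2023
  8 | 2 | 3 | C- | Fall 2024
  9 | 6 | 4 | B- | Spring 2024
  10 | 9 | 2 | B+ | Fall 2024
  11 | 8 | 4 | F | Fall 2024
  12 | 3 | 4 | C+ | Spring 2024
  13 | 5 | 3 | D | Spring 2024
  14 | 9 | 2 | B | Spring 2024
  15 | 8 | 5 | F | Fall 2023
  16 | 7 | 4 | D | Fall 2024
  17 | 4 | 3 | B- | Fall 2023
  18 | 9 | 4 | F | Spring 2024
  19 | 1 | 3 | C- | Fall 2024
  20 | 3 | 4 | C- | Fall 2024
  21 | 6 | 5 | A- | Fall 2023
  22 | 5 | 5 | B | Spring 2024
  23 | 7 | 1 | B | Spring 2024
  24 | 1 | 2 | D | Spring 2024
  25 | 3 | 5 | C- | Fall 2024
SELECT department, SUM(credits) AS sum_credits FROM courses GROUP BY department

Execution result:
department | sum_credits
CS | 4
Humanities | 4
Math | 3
Science | 6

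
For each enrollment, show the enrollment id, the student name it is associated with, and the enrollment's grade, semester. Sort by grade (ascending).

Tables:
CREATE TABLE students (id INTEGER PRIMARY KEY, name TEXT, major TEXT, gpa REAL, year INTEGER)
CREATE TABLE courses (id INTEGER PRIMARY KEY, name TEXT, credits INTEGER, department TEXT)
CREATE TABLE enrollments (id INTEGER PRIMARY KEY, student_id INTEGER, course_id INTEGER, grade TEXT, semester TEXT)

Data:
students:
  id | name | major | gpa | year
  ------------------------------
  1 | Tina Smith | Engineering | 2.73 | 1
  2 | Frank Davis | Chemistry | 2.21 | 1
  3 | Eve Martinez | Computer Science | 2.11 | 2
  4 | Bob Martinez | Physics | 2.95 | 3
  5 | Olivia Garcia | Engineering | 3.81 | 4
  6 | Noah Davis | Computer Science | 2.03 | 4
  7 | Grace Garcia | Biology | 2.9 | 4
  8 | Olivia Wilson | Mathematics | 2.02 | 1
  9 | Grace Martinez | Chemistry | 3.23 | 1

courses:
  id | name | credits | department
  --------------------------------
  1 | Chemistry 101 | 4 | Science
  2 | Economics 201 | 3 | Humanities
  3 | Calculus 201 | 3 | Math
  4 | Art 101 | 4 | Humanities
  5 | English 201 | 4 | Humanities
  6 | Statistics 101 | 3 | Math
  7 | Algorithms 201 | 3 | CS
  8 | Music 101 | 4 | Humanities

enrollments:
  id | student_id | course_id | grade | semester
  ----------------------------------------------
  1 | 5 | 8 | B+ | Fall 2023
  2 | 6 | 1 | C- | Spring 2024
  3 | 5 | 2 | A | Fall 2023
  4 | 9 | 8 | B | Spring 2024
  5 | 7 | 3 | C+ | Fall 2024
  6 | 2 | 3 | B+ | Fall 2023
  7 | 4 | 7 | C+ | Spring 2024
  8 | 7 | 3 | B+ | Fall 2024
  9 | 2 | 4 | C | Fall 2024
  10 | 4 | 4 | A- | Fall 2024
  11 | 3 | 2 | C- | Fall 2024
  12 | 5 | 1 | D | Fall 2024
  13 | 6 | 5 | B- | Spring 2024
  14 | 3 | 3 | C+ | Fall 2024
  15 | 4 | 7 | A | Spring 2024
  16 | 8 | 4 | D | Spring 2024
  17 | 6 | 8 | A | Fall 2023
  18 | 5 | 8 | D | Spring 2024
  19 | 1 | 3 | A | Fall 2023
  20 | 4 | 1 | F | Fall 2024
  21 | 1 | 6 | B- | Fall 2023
SELECT c.id, p.name AS student, c.grade, c.semester FROM enrollments c JOIN students p ON c.student_id = p.id ORDER BY c.grade ASC

Execution result:
id | student | grade | semester
3 | Olivia Garcia | A | Fall 2023
15 | Bob Martinez | A | Spring 2024
17 | Noah Davis | A | Fall 2023
19 | Tina Smith | A | Fall 2023
10 | Bob Martinez | A- | Fall 2024
4 | Grace Martinez | B | Spring 2024
1 | Olivia Garcia | B+ | Fall 2023
6 | Frank Davis | B+ | Fall 2023
8 | Grace Garcia | B+ | Fall 2024
13 | Noah Davis | B- | Spring 2024
21 | Tina Smith | B- | Fall 2023
9 | Frank Davis | C | Fall 2024
5 | Grace Garcia | C+ | Fall 2024
7 | Bob Martinez | C+ | Spring 2024
14 | Eve Martinez | C+ | Fall 2024
2 | Noah Davis | C- | Spring 2024
11 | Eve Martinez | C- | Fall 2024
12 | Olivia Garcia | D | Fall 2024
16 | Olivia Wilson | D | Spring 2024
18 | Olivia Garcia | D | Spring 2024
20 | Bob Martinez | F | Fall 2024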